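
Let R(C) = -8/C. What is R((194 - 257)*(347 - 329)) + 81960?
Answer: 46471324/567 ≈ 81960.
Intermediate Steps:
R((194 - 257)*(347 - 329)) + 81960 = -8*1/((194 - 257)*(347 - 329)) + 81960 = -8/((-63*18)) + 81960 = -8/(-1134) + 81960 = -8*(-1/1134) + 81960 = 4/567 + 81960 = 46471324/567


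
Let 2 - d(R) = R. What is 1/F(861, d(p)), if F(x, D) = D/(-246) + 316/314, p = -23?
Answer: 38622/34943 ≈ 1.1053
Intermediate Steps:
d(R) = 2 - R
F(x, D) = 158/157 - D/246 (F(x, D) = D*(-1/246) + 316*(1/314) = -D/246 + 158/157 = 158/157 - D/246)
1/F(861, d(p)) = 1/(158/157 - (2 - 1*(-23))/246) = 1/(158/157 - (2 + 23)/246) = 1/(158/157 - 1/246*25) = 1/(158/157 - 25/246) = 1/(34943/38622) = 38622/34943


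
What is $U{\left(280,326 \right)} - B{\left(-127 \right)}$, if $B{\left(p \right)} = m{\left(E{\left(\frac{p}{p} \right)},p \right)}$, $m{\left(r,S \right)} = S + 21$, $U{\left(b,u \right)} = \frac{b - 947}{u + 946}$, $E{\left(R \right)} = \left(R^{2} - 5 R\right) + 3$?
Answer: $\frac{134165}{1272} \approx 105.48$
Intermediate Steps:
$E{\left(R \right)} = 3 + R^{2} - 5 R$
$U{\left(b,u \right)} = \frac{-947 + b}{946 + u}$
$m{\left(r,S \right)} = 21 + S$
$B{\left(p \right)} = 21 + p$
$U{\left(280,326 \right)} - B{\left(-127 \right)} = \frac{-947 + 280}{946 + 326} - \left(21 - 127\right) = \frac{1}{1272} \left(-667\right) - -106 = \frac{1}{1272} \left(-667\right) + 106 = - \frac{667}{1272} + 106 = \frac{134165}{1272}$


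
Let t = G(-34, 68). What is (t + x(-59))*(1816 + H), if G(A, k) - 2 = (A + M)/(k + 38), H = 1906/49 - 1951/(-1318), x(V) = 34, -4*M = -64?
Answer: 227668487481/3422846 ≈ 66514.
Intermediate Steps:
M = 16 (M = -¼*(-64) = 16)
H = 2607707/64582 (H = 1906*(1/49) - 1951*(-1/1318) = 1906/49 + 1951/1318 = 2607707/64582 ≈ 40.378)
G(A, k) = 2 + (16 + A)/(38 + k) (G(A, k) = 2 + (A + 16)/(k + 38) = 2 + (16 + A)/(38 + k))
t = 97/53 (t = (92 - 34 + 2*68)/(38 + 68) = (92 - 34 + 136)/106 = (1/106)*194 = 97/53 ≈ 1.8302)
(t + x(-59))*(1816 + H) = (97/53 + 34)*(1816 + 2607707/64582) = (1899/53)*(119888619/64582) = 227668487481/3422846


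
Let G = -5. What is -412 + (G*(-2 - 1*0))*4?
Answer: -372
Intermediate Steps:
-412 + (G*(-2 - 1*0))*4 = -412 - 5*(-2 - 1*0)*4 = -412 - 5*(-2 + 0)*4 = -412 - 5*(-2)*4 = -412 + 10*4 = -412 + 40 = -372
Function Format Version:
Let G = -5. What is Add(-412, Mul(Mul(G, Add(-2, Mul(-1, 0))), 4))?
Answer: -372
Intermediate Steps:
Add(-412, Mul(Mul(G, Add(-2, Mul(-1, 0))), 4)) = Add(-412, Mul(Mul(-5, Add(-2, Mul(-1, 0))), 4)) = Add(-412, Mul(Mul(-5, Add(-2, 0)), 4)) = Add(-412, Mul(Mul(-5, -2), 4)) = Add(-412, Mul(10, 4)) = Add(-412, 40) = -372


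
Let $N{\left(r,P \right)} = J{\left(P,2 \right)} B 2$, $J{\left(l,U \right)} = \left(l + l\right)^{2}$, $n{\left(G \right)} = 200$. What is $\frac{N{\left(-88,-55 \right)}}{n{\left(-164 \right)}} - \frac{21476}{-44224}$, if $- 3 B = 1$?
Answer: $- \frac{1321669}{33168} \approx -39.848$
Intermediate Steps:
$J{\left(l,U \right)} = 4 l^{2}$ ($J{\left(l,U \right)} = \left(2 l\right)^{2} = 4 l^{2}$)
$B = - \frac{1}{3}$ ($B = \left(- \frac{1}{3}\right) 1 = - \frac{1}{3} \approx -0.33333$)
$N{\left(r,P \right)} = - \frac{8 P^{2}}{3}$ ($N{\left(r,P \right)} = 4 P^{2} \left(- \frac{1}{3}\right) 2 = - \frac{4 P^{2}}{3} \cdot 2 = - \frac{8 P^{2}}{3}$)
$\frac{N{\left(-88,-55 \right)}}{n{\left(-164 \right)}} - \frac{21476}{-44224} = \frac{\left(- \frac{8}{3}\right) \left(-55\right)^{2}}{200} - \frac{21476}{-44224} = \left(- \frac{8}{3}\right) 3025 \cdot \frac{1}{200} - - \frac{5369}{11056} = \left(- \frac{24200}{3}\right) \frac{1}{200} + \frac{5369}{11056} = - \frac{121}{3} + \frac{5369}{11056} = - \frac{1321669}{33168}$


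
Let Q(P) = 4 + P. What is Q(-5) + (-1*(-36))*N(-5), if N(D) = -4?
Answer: -145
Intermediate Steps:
Q(-5) + (-1*(-36))*N(-5) = (4 - 5) - 1*(-36)*(-4) = -1 + 36*(-4) = -1 - 144 = -145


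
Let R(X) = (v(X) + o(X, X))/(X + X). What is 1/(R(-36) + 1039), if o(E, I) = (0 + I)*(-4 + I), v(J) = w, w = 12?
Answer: 6/6113 ≈ 0.00098152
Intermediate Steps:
v(J) = 12
o(E, I) = I*(-4 + I)
R(X) = (12 + X*(-4 + X))/(2*X) (R(X) = (12 + X*(-4 + X))/(X + X) = (12 + X*(-4 + X))/((2*X)) = (12 + X*(-4 + X))*(1/(2*X)) = (12 + X*(-4 + X))/(2*X))
1/(R(-36) + 1039) = 1/((-2 + (½)*(-36) + 6/(-36)) + 1039) = 1/((-2 - 18 + 6*(-1/36)) + 1039) = 1/((-2 - 18 - ⅙) + 1039) = 1/(-121/6 + 1039) = 1/(6113/6) = 6/6113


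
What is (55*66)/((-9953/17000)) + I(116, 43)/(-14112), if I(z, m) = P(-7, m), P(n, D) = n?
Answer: -124407350047/20065248 ≈ -6200.1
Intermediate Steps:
I(z, m) = -7
(55*66)/((-9953/17000)) + I(116, 43)/(-14112) = (55*66)/((-9953/17000)) - 7/(-14112) = 3630/((-9953*1/17000)) - 7*(-1/14112) = 3630/(-9953/17000) + 1/2016 = 3630*(-17000/9953) + 1/2016 = -61710000/9953 + 1/2016 = -124407350047/20065248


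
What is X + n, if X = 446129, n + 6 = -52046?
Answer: 394077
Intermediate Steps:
n = -52052 (n = -6 - 52046 = -52052)
X + n = 446129 - 52052 = 394077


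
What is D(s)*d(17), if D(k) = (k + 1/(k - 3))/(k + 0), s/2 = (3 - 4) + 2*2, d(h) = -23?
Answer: -437/18 ≈ -24.278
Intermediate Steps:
s = 6 (s = 2*((3 - 4) + 2*2) = 2*(-1 + 4) = 2*3 = 6)
D(k) = (k + 1/(-3 + k))/k
D(s)*d(17) = ((1 + 6² - 3*6)/(6*(-3 + 6)))*(-23) = ((⅙)*(1 + 36 - 18)/3)*(-23) = ((⅙)*(⅓)*19)*(-23) = (19/18)*(-23) = -437/18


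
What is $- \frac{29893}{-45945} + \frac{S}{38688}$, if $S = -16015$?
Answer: $\frac{140230403}{592506720} \approx 0.23667$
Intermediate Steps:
$- \frac{29893}{-45945} + \frac{S}{38688} = - \frac{29893}{-45945} - \frac{16015}{38688} = \left(-29893\right) \left(- \frac{1}{45945}\right) - \frac{16015}{38688} = \frac{29893}{45945} - \frac{16015}{38688} = \frac{140230403}{592506720}$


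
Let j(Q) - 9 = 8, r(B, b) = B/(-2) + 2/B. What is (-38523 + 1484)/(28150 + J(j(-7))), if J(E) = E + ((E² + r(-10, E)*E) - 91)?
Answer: -185195/142233 ≈ -1.3021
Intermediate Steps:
r(B, b) = 2/B - B/2 (r(B, b) = B*(-½) + 2/B = -B/2 + 2/B = 2/B - B/2)
j(Q) = 17 (j(Q) = 9 + 8 = 17)
J(E) = -91 + E² + 29*E/5 (J(E) = E + ((E² + (2/(-10) - ½*(-10))*E) - 91) = E + ((E² + (2*(-⅒) + 5)*E) - 91) = E + ((E² + (-⅕ + 5)*E) - 91) = E + ((E² + 24*E/5) - 91) = E + (-91 + E² + 24*E/5) = -91 + E² + 29*E/5)
(-38523 + 1484)/(28150 + J(j(-7))) = (-38523 + 1484)/(28150 + (-91 + 17² + (29/5)*17)) = -37039/(28150 + (-91 + 289 + 493/5)) = -37039/(28150 + 1483/5) = -37039/142233/5 = -37039*5/142233 = -185195/142233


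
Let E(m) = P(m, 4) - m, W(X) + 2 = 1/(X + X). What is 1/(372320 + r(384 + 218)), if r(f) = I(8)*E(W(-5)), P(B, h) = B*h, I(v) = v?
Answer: 5/1861348 ≈ 2.6862e-6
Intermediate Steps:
W(X) = -2 + 1/(2*X) (W(X) = -2 + 1/(X + X) = -2 + 1/(2*X))
E(m) = 3*m (E(m) = m*4 - m = 4*m - m = 3*m)
r(f) = -252/5 (r(f) = 8*(3*(-2 + (½)/(-5))) = 8*(3*(-2 + (½)*(-⅕))) = 8*(3*(-2 - ⅒)) = 8*(3*(-21/10)) = 8*(-63/10) = -252/5)
1/(372320 + r(384 + 218)) = 1/(372320 - 252/5) = 1/(1861348/5) = 5/1861348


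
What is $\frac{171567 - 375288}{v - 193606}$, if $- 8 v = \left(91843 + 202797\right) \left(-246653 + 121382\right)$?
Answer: $- \frac{203721}{4613537324} \approx -4.4157 \cdot 10^{-5}$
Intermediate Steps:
$v = 4613730930$ ($v = - \frac{\left(91843 + 202797\right) \left(-246653 + 121382\right)}{8} = - \frac{294640 \left(-125271\right)}{8} = \left(- \frac{1}{8}\right) \left(-36909847440\right) = 4613730930$)
$\frac{171567 - 375288}{v - 193606} = \frac{171567 - 375288}{4613730930 - 193606} = - \frac{203721}{4613537324}$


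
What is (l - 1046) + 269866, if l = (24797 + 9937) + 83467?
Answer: 387021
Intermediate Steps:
l = 118201 (l = 34734 + 83467 = 118201)
(l - 1046) + 269866 = (118201 - 1046) + 269866 = 117155 + 269866 = 387021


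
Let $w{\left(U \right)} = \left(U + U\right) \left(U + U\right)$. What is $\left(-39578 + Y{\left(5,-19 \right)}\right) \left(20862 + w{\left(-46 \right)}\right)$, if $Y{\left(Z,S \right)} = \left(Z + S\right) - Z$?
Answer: $-1161221622$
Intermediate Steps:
$w{\left(U \right)} = 4 U^{2}$ ($w{\left(U \right)} = 2 U 2 U = 4 U^{2}$)
$Y{\left(Z,S \right)} = S$ ($Y{\left(Z,S \right)} = \left(S + Z\right) - Z = S$)
$\left(-39578 + Y{\left(5,-19 \right)}\right) \left(20862 + w{\left(-46 \right)}\right) = \left(-39578 - 19\right) \left(20862 + 4 \left(-46\right)^{2}\right) = - 39597 \left(20862 + 4 \cdot 2116\right) = - 39597 \left(20862 + 8464\right) = \left(-39597\right) 29326 = -1161221622$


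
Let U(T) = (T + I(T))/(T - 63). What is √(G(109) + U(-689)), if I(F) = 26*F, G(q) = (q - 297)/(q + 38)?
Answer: √365650365/3948 ≈ 4.8435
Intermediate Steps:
G(q) = (-297 + q)/(38 + q)
U(T) = 27*T/(-63 + T) (U(T) = (T + 26*T)/(T - 63) = (27*T)/(-63 + T) = 27*T/(-63 + T))
√(G(109) + U(-689)) = √((-297 + 109)/(38 + 109) + 27*(-689)/(-63 - 689)) = √(-188/147 + 27*(-689)/(-752)) = √((1/147)*(-188) + 27*(-689)*(-1/752)) = √(-188/147 + 18603/752) = √(2593265/110544) = √365650365/3948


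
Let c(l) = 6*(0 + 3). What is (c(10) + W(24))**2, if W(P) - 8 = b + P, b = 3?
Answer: 2809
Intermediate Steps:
W(P) = 11 + P (W(P) = 8 + (3 + P) = 11 + P)
c(l) = 18 (c(l) = 6*3 = 18)
(c(10) + W(24))**2 = (18 + (11 + 24))**2 = (18 + 35)**2 = 53**2 = 2809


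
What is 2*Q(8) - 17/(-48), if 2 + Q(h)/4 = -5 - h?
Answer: -5743/48 ≈ -119.65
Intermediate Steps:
Q(h) = -28 - 4*h (Q(h) = -8 + 4*(-5 - h) = -8 + (-20 - 4*h) = -28 - 4*h)
2*Q(8) - 17/(-48) = 2*(-28 - 4*8) - 17/(-48) = 2*(-28 - 32) - 17*(-1/48) = 2*(-60) + 17/48 = -120 + 17/48 = -5743/48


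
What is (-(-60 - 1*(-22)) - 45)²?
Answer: 49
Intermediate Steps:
(-(-60 - 1*(-22)) - 45)² = (-(-60 + 22) - 45)² = (-1*(-38) - 45)² = (38 - 45)² = (-7)² = 49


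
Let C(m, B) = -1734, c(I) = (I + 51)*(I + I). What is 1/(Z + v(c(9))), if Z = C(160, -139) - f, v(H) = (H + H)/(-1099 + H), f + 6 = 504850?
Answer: -19/9627142 ≈ -1.9736e-6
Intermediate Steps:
c(I) = 2*I*(51 + I) (c(I) = (51 + I)*(2*I) = 2*I*(51 + I))
f = 504844 (f = -6 + 504850 = 504844)
v(H) = 2*H/(-1099 + H) (v(H) = (2*H)/(-1099 + H) = 2*H/(-1099 + H))
Z = -506578 (Z = -1734 - 1*504844 = -1734 - 504844 = -506578)
1/(Z + v(c(9))) = 1/(-506578 + 2*(2*9*(51 + 9))/(-1099 + 2*9*(51 + 9))) = 1/(-506578 + 2*(2*9*60)/(-1099 + 2*9*60)) = 1/(-506578 + 2*1080/(-1099 + 1080)) = 1/(-506578 + 2*1080/(-19)) = 1/(-506578 + 2*1080*(-1/19)) = 1/(-506578 - 2160/19) = 1/(-9627142/19) = -19/9627142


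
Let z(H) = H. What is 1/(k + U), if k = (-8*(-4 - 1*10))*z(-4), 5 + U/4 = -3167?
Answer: -1/13136 ≈ -7.6127e-5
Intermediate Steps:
U = -12688 (U = -20 + 4*(-3167) = -20 - 12668 = -12688)
k = -448 (k = -8*(-4 - 1*10)*(-4) = -8*(-4 - 10)*(-4) = -8*(-14)*(-4) = 112*(-4) = -448)
1/(k + U) = 1/(-448 - 12688) = 1/(-13136) = -1/13136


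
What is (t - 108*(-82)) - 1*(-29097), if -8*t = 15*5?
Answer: 303549/8 ≈ 37944.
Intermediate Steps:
t = -75/8 (t = -15*5/8 = -⅛*75 = -75/8 ≈ -9.3750)
(t - 108*(-82)) - 1*(-29097) = (-75/8 - 108*(-82)) - 1*(-29097) = (-75/8 + 8856) + 29097 = 70773/8 + 29097 = 303549/8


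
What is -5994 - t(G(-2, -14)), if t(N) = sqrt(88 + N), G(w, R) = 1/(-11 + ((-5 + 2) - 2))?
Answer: -5994 - sqrt(1407)/4 ≈ -6003.4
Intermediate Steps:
G(w, R) = -1/16 (G(w, R) = 1/(-11 + (-3 - 2)) = 1/(-11 - 5) = 1/(-16) = -1/16)
-5994 - t(G(-2, -14)) = -5994 - sqrt(88 - 1/16) = -5994 - sqrt(1407/16) = -5994 - sqrt(1407)/4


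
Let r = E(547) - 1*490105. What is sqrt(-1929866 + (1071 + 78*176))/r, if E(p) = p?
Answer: -77*I*sqrt(323)/489558 ≈ -0.0028268*I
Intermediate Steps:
r = -489558 (r = 547 - 1*490105 = 547 - 490105 = -489558)
sqrt(-1929866 + (1071 + 78*176))/r = sqrt(-1929866 + (1071 + 78*176))/(-489558) = sqrt(-1929866 + (1071 + 13728))*(-1/489558) = sqrt(-1929866 + 14799)*(-1/489558) = sqrt(-1915067)*(-1/489558) = (77*I*sqrt(323))*(-1/489558) = -77*I*sqrt(323)/489558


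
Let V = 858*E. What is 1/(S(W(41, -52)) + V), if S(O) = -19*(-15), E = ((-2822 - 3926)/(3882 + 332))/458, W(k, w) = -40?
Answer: 68929/19437987 ≈ 0.0035461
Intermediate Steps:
E = -241/68929 (E = -6748/4214*(1/458) = -6748*1/4214*(1/458) = -482/301*1/458 = -241/68929 ≈ -0.0034964)
S(O) = 285
V = -206778/68929 (V = 858*(-241/68929) = -206778/68929 ≈ -2.9999)
1/(S(W(41, -52)) + V) = 1/(285 - 206778/68929) = 1/(19437987/68929) = 68929/19437987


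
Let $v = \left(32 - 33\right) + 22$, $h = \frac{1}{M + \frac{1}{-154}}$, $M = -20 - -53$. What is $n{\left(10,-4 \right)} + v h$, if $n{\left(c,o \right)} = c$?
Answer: $\frac{54044}{5081} \approx 10.636$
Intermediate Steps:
$M = 33$ ($M = -20 + 53 = 33$)
$h = \frac{154}{5081}$ ($h = \frac{1}{33 + \frac{1}{-154}} = \frac{1}{33 - \frac{1}{154}} = \frac{1}{\frac{5081}{154}} = \frac{154}{5081} \approx 0.030309$)
$v = 21$ ($v = -1 + 22 = 21$)
$n{\left(10,-4 \right)} + v h = 10 + 21 \cdot \frac{154}{5081} = 10 + \frac{3234}{5081} = \frac{54044}{5081}$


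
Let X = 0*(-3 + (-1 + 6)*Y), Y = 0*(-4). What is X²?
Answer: 0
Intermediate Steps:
Y = 0
X = 0 (X = 0*(-3 + (-1 + 6)*0) = 0*(-3 + 5*0) = 0*(-3 + 0) = 0*(-3) = 0)
X² = 0² = 0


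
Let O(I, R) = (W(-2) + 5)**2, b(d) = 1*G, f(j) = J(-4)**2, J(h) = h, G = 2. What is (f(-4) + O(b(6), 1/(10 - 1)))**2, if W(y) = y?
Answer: 625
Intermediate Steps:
f(j) = 16 (f(j) = (-4)**2 = 16)
b(d) = 2 (b(d) = 1*2 = 2)
O(I, R) = 9 (O(I, R) = (-2 + 5)**2 = 3**2 = 9)
(f(-4) + O(b(6), 1/(10 - 1)))**2 = (16 + 9)**2 = 25**2 = 625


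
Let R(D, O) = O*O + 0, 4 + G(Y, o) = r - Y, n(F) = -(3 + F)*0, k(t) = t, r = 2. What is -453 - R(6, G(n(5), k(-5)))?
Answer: -457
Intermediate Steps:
n(F) = 0 (n(F) = -1*0 = 0)
G(Y, o) = -2 - Y (G(Y, o) = -4 + (2 - Y) = -2 - Y)
R(D, O) = O² (R(D, O) = O² + 0 = O²)
-453 - R(6, G(n(5), k(-5))) = -453 - (-2 - 1*0)² = -453 - (-2 + 0)² = -453 - 1*(-2)² = -453 - 1*4 = -453 - 4 = -457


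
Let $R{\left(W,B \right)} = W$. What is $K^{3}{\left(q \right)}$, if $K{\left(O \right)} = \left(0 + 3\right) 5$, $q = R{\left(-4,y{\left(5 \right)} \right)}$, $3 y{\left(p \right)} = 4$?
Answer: $3375$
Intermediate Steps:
$y{\left(p \right)} = \frac{4}{3}$ ($y{\left(p \right)} = \frac{1}{3} \cdot 4 = \frac{4}{3}$)
$q = -4$
$K{\left(O \right)} = 15$ ($K{\left(O \right)} = 3 \cdot 5 = 15$)
$K^{3}{\left(q \right)} = 15^{3} = 3375$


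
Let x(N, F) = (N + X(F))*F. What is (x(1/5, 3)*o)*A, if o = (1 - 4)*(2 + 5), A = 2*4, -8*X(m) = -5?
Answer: -2079/5 ≈ -415.80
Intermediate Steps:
X(m) = 5/8 (X(m) = -⅛*(-5) = 5/8)
A = 8
o = -21 (o = -3*7 = -21)
x(N, F) = F*(5/8 + N) (x(N, F) = (N + 5/8)*F = (5/8 + N)*F = F*(5/8 + N))
(x(1/5, 3)*o)*A = (((⅛)*3*(5 + 8/5))*(-21))*8 = (((⅛)*3*(33/5))*(-21))*8 = ((99/40)*(-21))*8 = -2079/40*8 = -2079/5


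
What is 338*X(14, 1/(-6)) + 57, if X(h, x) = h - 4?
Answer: 3437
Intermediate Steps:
X(h, x) = -4 + h
338*X(14, 1/(-6)) + 57 = 338*(-4 + 14) + 57 = 338*10 + 57 = 3380 + 57 = 3437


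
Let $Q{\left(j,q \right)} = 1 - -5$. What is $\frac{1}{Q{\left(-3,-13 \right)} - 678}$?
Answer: $- \frac{1}{672} \approx -0.0014881$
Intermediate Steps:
$Q{\left(j,q \right)} = 6$ ($Q{\left(j,q \right)} = 1 + 5 = 6$)
$\frac{1}{Q{\left(-3,-13 \right)} - 678} = \frac{1}{6 - 678} = \frac{1}{-672} = - \frac{1}{672}$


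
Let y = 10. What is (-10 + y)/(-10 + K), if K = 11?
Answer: 0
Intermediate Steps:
(-10 + y)/(-10 + K) = (-10 + 10)/(-10 + 11) = 0/1 = 1*0 = 0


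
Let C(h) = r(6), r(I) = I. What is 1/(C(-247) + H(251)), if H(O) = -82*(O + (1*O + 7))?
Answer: -1/41732 ≈ -2.3962e-5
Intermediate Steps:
H(O) = -574 - 164*O (H(O) = -82*(O + (O + 7)) = -82*(O + (7 + O)) = -82*(7 + 2*O) = -574 - 164*O)
C(h) = 6
1/(C(-247) + H(251)) = 1/(6 + (-574 - 164*251)) = 1/(6 + (-574 - 41164)) = 1/(6 - 41738) = 1/(-41732) = -1/41732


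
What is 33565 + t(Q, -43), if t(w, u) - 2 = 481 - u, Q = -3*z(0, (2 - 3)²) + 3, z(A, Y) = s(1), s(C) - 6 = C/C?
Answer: 34091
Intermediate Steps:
s(C) = 7 (s(C) = 6 + C/C = 6 + 1 = 7)
z(A, Y) = 7
Q = -18 (Q = -3*7 + 3 = -21 + 3 = -18)
t(w, u) = 483 - u (t(w, u) = 2 + (481 - u) = 483 - u)
33565 + t(Q, -43) = 33565 + (483 - 1*(-43)) = 33565 + (483 + 43) = 33565 + 526 = 34091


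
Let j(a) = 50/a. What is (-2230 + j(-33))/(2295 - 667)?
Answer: -18410/13431 ≈ -1.3707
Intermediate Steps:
(-2230 + j(-33))/(2295 - 667) = (-2230 + 50/(-33))/(2295 - 667) = (-2230 + 50*(-1/33))/1628 = (-2230 - 50/33)*(1/1628) = -73640/33*1/1628 = -18410/13431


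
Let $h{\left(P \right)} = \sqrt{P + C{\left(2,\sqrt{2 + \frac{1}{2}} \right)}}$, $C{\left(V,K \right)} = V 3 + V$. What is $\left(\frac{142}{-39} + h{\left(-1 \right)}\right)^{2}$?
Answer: $\frac{30811}{1521} - \frac{284 \sqrt{7}}{39} \approx 0.99057$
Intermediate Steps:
$C{\left(V,K \right)} = 4 V$ ($C{\left(V,K \right)} = 3 V + V = 4 V$)
$h{\left(P \right)} = \sqrt{8 + P}$ ($h{\left(P \right)} = \sqrt{P + 4 \cdot 2} = \sqrt{P + 8} = \sqrt{8 + P}$)
$\left(\frac{142}{-39} + h{\left(-1 \right)}\right)^{2} = \left(\frac{142}{-39} + \sqrt{8 - 1}\right)^{2} = \left(142 \left(- \frac{1}{39}\right) + \sqrt{7}\right)^{2} = \left(- \frac{142}{39} + \sqrt{7}\right)^{2}$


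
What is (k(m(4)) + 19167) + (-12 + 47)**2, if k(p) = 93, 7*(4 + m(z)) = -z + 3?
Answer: 20485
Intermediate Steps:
m(z) = -25/7 - z/7 (m(z) = -4 + (-z + 3)/7 = -4 + (3 - z)/7 = -4 + (3/7 - z/7) = -25/7 - z/7)
(k(m(4)) + 19167) + (-12 + 47)**2 = (93 + 19167) + (-12 + 47)**2 = 19260 + 35**2 = 19260 + 1225 = 20485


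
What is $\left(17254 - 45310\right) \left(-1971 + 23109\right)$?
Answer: $-593047728$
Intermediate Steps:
$\left(17254 - 45310\right) \left(-1971 + 23109\right) = \left(-28056\right) 21138 = -593047728$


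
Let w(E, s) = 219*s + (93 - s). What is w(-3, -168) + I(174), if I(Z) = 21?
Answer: -36510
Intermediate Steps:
w(E, s) = 93 + 218*s
w(-3, -168) + I(174) = (93 + 218*(-168)) + 21 = (93 - 36624) + 21 = -36531 + 21 = -36510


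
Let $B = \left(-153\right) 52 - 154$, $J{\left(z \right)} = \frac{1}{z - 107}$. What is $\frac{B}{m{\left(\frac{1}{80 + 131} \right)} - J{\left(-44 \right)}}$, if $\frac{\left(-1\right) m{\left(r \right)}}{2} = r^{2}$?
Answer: $- \frac{54520861810}{44219} \approx -1.233 \cdot 10^{6}$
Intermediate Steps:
$J{\left(z \right)} = \frac{1}{-107 + z}$ ($J{\left(z \right)} = \frac{1}{z - 107} = \frac{1}{-107 + z}$)
$B = -8110$ ($B = -7956 - 154 = -8110$)
$m{\left(r \right)} = - 2 r^{2}$
$\frac{B}{m{\left(\frac{1}{80 + 131} \right)} - J{\left(-44 \right)}} = - \frac{8110}{- 2 \left(\frac{1}{80 + 131}\right)^{2} - \frac{1}{-107 - 44}} = - \frac{8110}{- 2 \left(\frac{1}{211}\right)^{2} - \frac{1}{-151}} = - \frac{8110}{- \frac{2}{44521} - - \frac{1}{151}} = - \frac{8110}{\left(-2\right) \frac{1}{44521} + \frac{1}{151}} = - \frac{8110}{- \frac{2}{44521} + \frac{1}{151}} = - \frac{8110}{\frac{44219}{6722671}} = \left(-8110\right) \frac{6722671}{44219} = - \frac{54520861810}{44219}$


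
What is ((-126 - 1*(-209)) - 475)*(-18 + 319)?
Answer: -117992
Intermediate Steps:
((-126 - 1*(-209)) - 475)*(-18 + 319) = ((-126 + 209) - 475)*301 = (83 - 475)*301 = -392*301 = -117992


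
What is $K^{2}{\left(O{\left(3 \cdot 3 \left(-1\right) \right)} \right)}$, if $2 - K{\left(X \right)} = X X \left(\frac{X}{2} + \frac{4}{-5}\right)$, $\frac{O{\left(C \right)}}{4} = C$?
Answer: $\frac{14843523556}{25} \approx 5.9374 \cdot 10^{8}$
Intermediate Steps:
$O{\left(C \right)} = 4 C$
$K{\left(X \right)} = 2 - X^{2} \left(- \frac{4}{5} + \frac{X}{2}\right)$ ($K{\left(X \right)} = 2 - X X \left(\frac{X}{2} + \frac{4}{-5}\right) = 2 - X^{2} \left(X \frac{1}{2} + 4 \left(- \frac{1}{5}\right)\right) = 2 - X^{2} \left(\frac{X}{2} - \frac{4}{5}\right) = 2 - X^{2} \left(- \frac{4}{5} + \frac{X}{2}\right)$)
$K^{2}{\left(O{\left(3 \cdot 3 \left(-1\right) \right)} \right)} = \left(2 - \frac{\left(4 \cdot 3 \cdot 3 \left(-1\right)\right)^{3}}{2} + \frac{4 \left(4 \cdot 3 \cdot 3 \left(-1\right)\right)^{2}}{5}\right)^{2} = \left(2 - \frac{\left(4 \cdot 9 \left(-1\right)\right)^{3}}{2} + \frac{4 \left(4 \cdot 9 \left(-1\right)\right)^{2}}{5}\right)^{2} = \left(2 - \frac{\left(4 \left(-9\right)\right)^{3}}{2} + \frac{4 \left(4 \left(-9\right)\right)^{2}}{5}\right)^{2} = \left(2 - \frac{\left(-36\right)^{3}}{2} + \frac{4 \left(-36\right)^{2}}{5}\right)^{2} = \left(2 - -23328 + \frac{4}{5} \cdot 1296\right)^{2} = \left(2 + 23328 + \frac{5184}{5}\right)^{2} = \left(\frac{121834}{5}\right)^{2} = \frac{14843523556}{25}$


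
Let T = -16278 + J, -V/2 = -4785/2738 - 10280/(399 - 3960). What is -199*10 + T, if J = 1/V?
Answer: -202912209349/11107255 ≈ -18268.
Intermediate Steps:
V = -11107255/4875009 (V = -2*(-4785/2738 - 10280/(399 - 3960)) = -2*(-4785*1/2738 - 10280/(-3561)) = -2*(-4785/2738 - 10280*(-1/3561)) = -2*(-4785/2738 + 10280/3561) = -2*11107255/9750018 = -11107255/4875009 ≈ -2.2784)
J = -4875009/11107255 (J = 1/(-11107255/4875009) = -4875009/11107255 ≈ -0.43890)
T = -180808771899/11107255 (T = -16278 - 4875009/11107255 = -180808771899/11107255 ≈ -16278.)
-199*10 + T = -199*10 - 180808771899/11107255 = -1990 - 180808771899/11107255 = -202912209349/11107255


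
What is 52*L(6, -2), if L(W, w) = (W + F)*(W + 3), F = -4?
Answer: 936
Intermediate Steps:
L(W, w) = (-4 + W)*(3 + W) (L(W, w) = (W - 4)*(W + 3) = (-4 + W)*(3 + W))
52*L(6, -2) = 52*(-12 + 6² - 1*6) = 52*(-12 + 36 - 6) = 52*18 = 936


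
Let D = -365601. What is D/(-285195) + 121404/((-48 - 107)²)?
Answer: 2893825187/456787325 ≈ 6.3352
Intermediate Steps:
D/(-285195) + 121404/((-48 - 107)²) = -365601/(-285195) + 121404/((-48 - 107)²) = -365601*(-1/285195) + 121404/((-155)²) = 121867/95065 + 121404/24025 = 2893825187/456787325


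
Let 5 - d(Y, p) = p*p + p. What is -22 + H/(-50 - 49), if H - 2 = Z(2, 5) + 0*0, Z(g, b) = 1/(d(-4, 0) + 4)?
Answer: -19621/891 ≈ -22.021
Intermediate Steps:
d(Y, p) = 5 - p - p² (d(Y, p) = 5 - (p*p + p) = 5 - (p² + p) = 5 - (p + p²) = 5 + (-p - p²) = 5 - p - p²)
Z(g, b) = ⅑ (Z(g, b) = 1/((5 - 1*0 - 1*0²) + 4) = 1/((5 + 0 - 1*0) + 4) = 1/((5 + 0 + 0) + 4) = 1/(5 + 4) = 1/9 = ⅑)
H = 19/9 (H = 2 + (⅑ + 0*0) = 2 + (⅑ + 0) = 2 + ⅑ = 19/9 ≈ 2.1111)
-22 + H/(-50 - 49) = -22 + 19/(9*(-50 - 49)) = -22 + (19/9)/(-99) = -22 + (19/9)*(-1/99) = -22 - 19/891 = -19621/891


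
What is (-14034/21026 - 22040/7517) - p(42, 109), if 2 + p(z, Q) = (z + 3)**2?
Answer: -160154498392/79026221 ≈ -2026.6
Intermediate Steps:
p(z, Q) = -2 + (3 + z)**2 (p(z, Q) = -2 + (z + 3)**2 = -2 + (3 + z)**2)
(-14034/21026 - 22040/7517) - p(42, 109) = (-14034/21026 - 22040/7517) - (-2 + (3 + 42)**2) = (-14034*1/21026 - 22040*1/7517) - (-2 + 45**2) = (-7017/10513 - 22040/7517) - (-2 + 2025) = -284453309/79026221 - 1*2023 = -284453309/79026221 - 2023 = -160154498392/79026221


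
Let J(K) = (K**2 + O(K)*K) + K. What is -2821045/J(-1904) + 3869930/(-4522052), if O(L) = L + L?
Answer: -13709385075565/12292908950672 ≈ -1.1152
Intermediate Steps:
O(L) = 2*L
J(K) = K + 3*K**2 (J(K) = (K**2 + (2*K)*K) + K = (K**2 + 2*K**2) + K = 3*K**2 + K = K + 3*K**2)
-2821045/J(-1904) + 3869930/(-4522052) = -2821045*(-1/(1904*(1 + 3*(-1904)))) + 3869930/(-4522052) = -2821045*(-1/(1904*(1 - 5712))) + 3869930*(-1/4522052) = -2821045/((-1904*(-5711))) - 1934965/2261026 = -2821045/10873744 - 1934965/2261026 = -13709385075565/12292908950672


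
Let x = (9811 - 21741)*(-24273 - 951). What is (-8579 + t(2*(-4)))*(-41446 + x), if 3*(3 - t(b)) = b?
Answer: -7738656079280/3 ≈ -2.5796e+12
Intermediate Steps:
x = 300922320 (x = -11930*(-25224) = 300922320)
t(b) = 3 - b/3
(-8579 + t(2*(-4)))*(-41446 + x) = (-8579 + (3 - 2*(-4)/3))*(-41446 + 300922320) = (-8579 + (3 - ⅓*(-8)))*300880874 = (-8579 + (3 + 8/3))*300880874 = (-8579 + 17/3)*300880874 = -25720/3*300880874 = -7738656079280/3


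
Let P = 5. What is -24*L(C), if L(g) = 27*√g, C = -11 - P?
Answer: -2592*I ≈ -2592.0*I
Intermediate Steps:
C = -16 (C = -11 - 1*5 = -11 - 5 = -16)
-24*L(C) = -648*√(-16) = -648*4*I = -2592*I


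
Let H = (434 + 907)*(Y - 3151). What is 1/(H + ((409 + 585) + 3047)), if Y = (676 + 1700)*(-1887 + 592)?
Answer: -1/4130371170 ≈ -2.4211e-10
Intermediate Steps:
Y = -3076920 (Y = 2376*(-1295) = -3076920)
H = -4130375211 (H = (434 + 907)*(-3076920 - 3151) = 1341*(-3080071) = -4130375211)
1/(H + ((409 + 585) + 3047)) = 1/(-4130375211 + ((409 + 585) + 3047)) = 1/(-4130375211 + (994 + 3047)) = 1/(-4130375211 + 4041) = 1/(-4130371170) = -1/4130371170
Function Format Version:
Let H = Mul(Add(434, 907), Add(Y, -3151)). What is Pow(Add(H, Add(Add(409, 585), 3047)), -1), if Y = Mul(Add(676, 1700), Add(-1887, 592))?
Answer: Rational(-1, 4130371170) ≈ -2.4211e-10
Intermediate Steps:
Y = -3076920 (Y = Mul(2376, -1295) = -3076920)
H = -4130375211 (H = Mul(Add(434, 907), Add(-3076920, -3151)) = Mul(1341, -3080071) = -4130375211)
Pow(Add(H, Add(Add(409, 585), 3047)), -1) = Pow(Add(-4130375211, Add(Add(409, 585), 3047)), -1) = Pow(Add(-4130375211, Add(994, 3047)), -1) = Pow(Add(-4130375211, 4041), -1) = Pow(-4130371170, -1) = Rational(-1, 4130371170)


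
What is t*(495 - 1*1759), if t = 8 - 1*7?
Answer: -1264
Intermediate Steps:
t = 1 (t = 8 - 7 = 1)
t*(495 - 1*1759) = 1*(495 - 1*1759) = 1*(495 - 1759) = 1*(-1264) = -1264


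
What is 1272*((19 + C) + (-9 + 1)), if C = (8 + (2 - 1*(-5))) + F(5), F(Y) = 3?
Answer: 36888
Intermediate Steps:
C = 18 (C = (8 + (2 - 1*(-5))) + 3 = (8 + (2 + 5)) + 3 = (8 + 7) + 3 = 15 + 3 = 18)
1272*((19 + C) + (-9 + 1)) = 1272*((19 + 18) + (-9 + 1)) = 1272*(37 - 8) = 1272*29 = 36888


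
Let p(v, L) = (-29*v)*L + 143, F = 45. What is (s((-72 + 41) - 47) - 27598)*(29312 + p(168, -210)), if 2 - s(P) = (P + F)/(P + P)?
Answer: -1510448282725/52 ≈ -2.9047e+10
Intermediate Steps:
p(v, L) = 143 - 29*L*v (p(v, L) = -29*L*v + 143 = 143 - 29*L*v)
s(P) = 2 - (45 + P)/(2*P) (s(P) = 2 - (P + 45)/(P + P) = 2 - (45 + P)/(2*P))
(s((-72 + 41) - 47) - 27598)*(29312 + p(168, -210)) = (3*(-15 + ((-72 + 41) - 47))/(2*((-72 + 41) - 47)) - 27598)*(29312 + (143 - 29*(-210)*168)) = (3*(-15 + (-31 - 47))/(2*(-31 - 47)) - 27598)*(29312 + (143 + 1023120)) = ((3/2)*(-15 - 78)/(-78) - 27598)*(29312 + 1023263) = ((3/2)*(-1/78)*(-93) - 27598)*1052575 = (93/52 - 27598)*1052575 = -1435003/52*1052575 = -1510448282725/52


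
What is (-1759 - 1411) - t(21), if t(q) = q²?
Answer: -3611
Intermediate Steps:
(-1759 - 1411) - t(21) = (-1759 - 1411) - 1*21² = -3170 - 1*441 = -3170 - 441 = -3611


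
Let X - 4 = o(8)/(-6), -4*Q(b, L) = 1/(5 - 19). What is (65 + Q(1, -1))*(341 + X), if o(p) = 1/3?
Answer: 3229567/144 ≈ 22428.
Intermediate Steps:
o(p) = 1/3
Q(b, L) = 1/56 (Q(b, L) = -1/(4*(5 - 19)) = -1/4/(-14) = -1/4*(-1/14) = 1/56)
X = 71/18 (X = 4 + (1/3)/(-6) = 4 + (1/3)*(-1/6) = 4 - 1/18 = 71/18 ≈ 3.9444)
(65 + Q(1, -1))*(341 + X) = (65 + 1/56)*(341 + 71/18) = (3641/56)*(6209/18) = 3229567/144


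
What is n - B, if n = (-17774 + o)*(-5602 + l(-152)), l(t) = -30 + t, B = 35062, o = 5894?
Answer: 68678858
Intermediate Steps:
n = 68713920 (n = (-17774 + 5894)*(-5602 + (-30 - 152)) = -11880*(-5602 - 182) = -11880*(-5784) = 68713920)
n - B = 68713920 - 1*35062 = 68713920 - 35062 = 68678858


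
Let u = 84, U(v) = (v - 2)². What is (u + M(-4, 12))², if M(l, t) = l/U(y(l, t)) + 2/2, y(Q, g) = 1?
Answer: 6561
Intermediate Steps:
U(v) = (-2 + v)²
M(l, t) = 1 + l (M(l, t) = l/((-2 + 1)²) + 2/2 = l/((-1)²) + 2*(½) = l/1 + 1 = l*1 + 1 = l + 1 = 1 + l)
(u + M(-4, 12))² = (84 + (1 - 4))² = (84 - 3)² = 81² = 6561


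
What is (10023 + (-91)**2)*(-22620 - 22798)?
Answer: -831331072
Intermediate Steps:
(10023 + (-91)**2)*(-22620 - 22798) = (10023 + 8281)*(-45418) = 18304*(-45418) = -831331072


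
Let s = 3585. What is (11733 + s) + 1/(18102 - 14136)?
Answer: 60751189/3966 ≈ 15318.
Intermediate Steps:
(11733 + s) + 1/(18102 - 14136) = (11733 + 3585) + 1/(18102 - 14136) = 15318 + 1/3966 = 60751189/3966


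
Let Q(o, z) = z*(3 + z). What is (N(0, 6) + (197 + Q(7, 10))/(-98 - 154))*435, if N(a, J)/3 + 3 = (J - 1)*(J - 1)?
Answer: 788075/28 ≈ 28146.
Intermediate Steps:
N(a, J) = -9 + 3*(-1 + J)² (N(a, J) = -9 + 3*((J - 1)*(J - 1)) = -9 + 3*((-1 + J)*(-1 + J)) = -9 + 3*(-1 + J)²)
(N(0, 6) + (197 + Q(7, 10))/(-98 - 154))*435 = ((-9 + 3*(-1 + 6)²) + (197 + 10*(3 + 10))/(-98 - 154))*435 = ((-9 + 3*5²) + (197 + 10*13)/(-252))*435 = ((-9 + 3*25) + (197 + 130)*(-1/252))*435 = ((-9 + 75) + 327*(-1/252))*435 = (66 - 109/84)*435 = (5435/84)*435 = 788075/28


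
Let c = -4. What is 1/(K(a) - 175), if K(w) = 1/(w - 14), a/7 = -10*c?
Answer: -266/46549 ≈ -0.0057144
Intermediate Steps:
a = 280 (a = 7*(-10*(-4)) = 7*40 = 280)
K(w) = 1/(-14 + w)
1/(K(a) - 175) = 1/(1/(-14 + 280) - 175) = 1/(1/266 - 175) = 1/(-46549/266) = -266/46549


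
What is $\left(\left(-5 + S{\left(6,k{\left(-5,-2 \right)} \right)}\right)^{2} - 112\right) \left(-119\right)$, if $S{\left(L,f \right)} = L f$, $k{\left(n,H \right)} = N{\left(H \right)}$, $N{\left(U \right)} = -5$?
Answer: $-132447$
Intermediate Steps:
$k{\left(n,H \right)} = -5$
$\left(\left(-5 + S{\left(6,k{\left(-5,-2 \right)} \right)}\right)^{2} - 112\right) \left(-119\right) = \left(\left(-5 + 6 \left(-5\right)\right)^{2} - 112\right) \left(-119\right) = \left(\left(-5 - 30\right)^{2} - 112\right) \left(-119\right) = \left(\left(-35\right)^{2} - 112\right) \left(-119\right) = \left(1225 - 112\right) \left(-119\right) = 1113 \left(-119\right) = -132447$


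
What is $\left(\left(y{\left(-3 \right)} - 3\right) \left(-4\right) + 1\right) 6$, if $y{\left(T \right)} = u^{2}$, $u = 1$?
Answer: $54$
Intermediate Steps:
$y{\left(T \right)} = 1$ ($y{\left(T \right)} = 1^{2} = 1$)
$\left(\left(y{\left(-3 \right)} - 3\right) \left(-4\right) + 1\right) 6 = \left(\left(1 - 3\right) \left(-4\right) + 1\right) 6 = \left(\left(-2\right) \left(-4\right) + 1\right) 6 = \left(8 + 1\right) 6 = 9 \cdot 6 = 54$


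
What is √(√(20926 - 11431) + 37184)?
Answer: √(37184 + 3*√1055) ≈ 193.08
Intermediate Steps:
√(√(20926 - 11431) + 37184) = √(√9495 + 37184) = √(3*√1055 + 37184) = √(37184 + 3*√1055)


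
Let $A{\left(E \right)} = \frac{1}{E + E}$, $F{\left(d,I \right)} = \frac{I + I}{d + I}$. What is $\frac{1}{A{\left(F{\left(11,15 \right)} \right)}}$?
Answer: $\frac{30}{13} \approx 2.3077$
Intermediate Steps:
$F{\left(d,I \right)} = \frac{2 I}{I + d}$
$A{\left(E \right)} = \frac{1}{2 E}$
$\frac{1}{A{\left(F{\left(11,15 \right)} \right)}} = \frac{1}{\frac{1}{2} \frac{1}{2 \cdot 15 \frac{1}{15 + 11}}} = \frac{1}{\frac{1}{2} \frac{1}{2 \cdot 15 \cdot \frac{1}{26}}} = \frac{1}{\frac{1}{2} \frac{1}{\frac{15}{13}}} = \frac{1}{\frac{1}{2} \cdot \frac{13}{15}} = \frac{1}{\frac{13}{30}} = \frac{30}{13}$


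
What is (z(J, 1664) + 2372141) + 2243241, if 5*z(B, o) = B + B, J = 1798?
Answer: 23080506/5 ≈ 4.6161e+6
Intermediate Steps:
z(B, o) = 2*B/5 (z(B, o) = (B + B)/5 = (2*B)/5 = 2*B/5)
(z(J, 1664) + 2372141) + 2243241 = ((2/5)*1798 + 2372141) + 2243241 = (3596/5 + 2372141) + 2243241 = 11864301/5 + 2243241 = 23080506/5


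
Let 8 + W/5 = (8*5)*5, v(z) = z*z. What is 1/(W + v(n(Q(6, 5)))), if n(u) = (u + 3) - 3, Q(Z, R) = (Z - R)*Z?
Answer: 1/996 ≈ 0.0010040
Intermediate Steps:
Q(Z, R) = Z*(Z - R)
n(u) = u (n(u) = (3 + u) - 3 = u)
v(z) = z**2
W = 960 (W = -40 + 5*((8*5)*5) = -40 + 5*(40*5) = -40 + 5*200 = -40 + 1000 = 960)
1/(W + v(n(Q(6, 5)))) = 1/(960 + (6*(6 - 1*5))**2) = 1/(960 + (6*(6 - 5))**2) = 1/(960 + (6*1)**2) = 1/(960 + 6**2) = 1/(960 + 36) = 1/996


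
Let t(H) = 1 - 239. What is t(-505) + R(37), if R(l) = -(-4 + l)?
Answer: -271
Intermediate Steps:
t(H) = -238
R(l) = 4 - l
t(-505) + R(37) = -238 + (4 - 1*37) = -238 + (4 - 37) = -238 - 33 = -271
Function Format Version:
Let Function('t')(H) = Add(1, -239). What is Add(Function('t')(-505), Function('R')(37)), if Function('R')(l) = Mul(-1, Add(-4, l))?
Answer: -271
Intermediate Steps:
Function('t')(H) = -238
Function('R')(l) = Add(4, Mul(-1, l))
Add(Function('t')(-505), Function('R')(37)) = Add(-238, Add(4, Mul(-1, 37))) = Add(-238, Add(4, -37)) = Add(-238, -33) = -271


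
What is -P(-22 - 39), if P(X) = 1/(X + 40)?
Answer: 1/21 ≈ 0.047619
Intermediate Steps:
P(X) = 1/(40 + X)
-P(-22 - 39) = -1/(40 + (-22 - 39)) = -1/(40 - 61) = -1/(-21) = -1*(-1/21) = 1/21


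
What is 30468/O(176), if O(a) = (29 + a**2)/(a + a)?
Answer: 3574912/10335 ≈ 345.90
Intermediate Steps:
O(a) = (29 + a**2)/(2*a) (O(a) = (29 + a**2)/((2*a)) = (29 + a**2)*(1/(2*a)) = (29 + a**2)/(2*a))
30468/O(176) = 30468/(((1/2)*(29 + 176**2)/176)) = 30468/(((1/2)*(1/176)*(29 + 30976))) = 30468/(((1/2)*(1/176)*31005)) = 30468/(31005/352) = 30468*(352/31005) = 3574912/10335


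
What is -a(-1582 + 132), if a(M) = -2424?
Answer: 2424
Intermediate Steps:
-a(-1582 + 132) = -1*(-2424) = 2424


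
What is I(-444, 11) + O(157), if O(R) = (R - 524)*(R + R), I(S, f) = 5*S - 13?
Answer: -117471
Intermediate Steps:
I(S, f) = -13 + 5*S
O(R) = 2*R*(-524 + R) (O(R) = (-524 + R)*(2*R) = 2*R*(-524 + R))
I(-444, 11) + O(157) = (-13 + 5*(-444)) + 2*157*(-524 + 157) = (-13 - 2220) + 2*157*(-367) = -2233 - 115238 = -117471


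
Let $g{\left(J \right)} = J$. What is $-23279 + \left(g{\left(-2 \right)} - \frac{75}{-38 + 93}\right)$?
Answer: $- \frac{256106}{11} \approx -23282.0$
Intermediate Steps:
$-23279 + \left(g{\left(-2 \right)} - \frac{75}{-38 + 93}\right) = -23279 - \left(2 + \frac{75}{-38 + 93}\right) = -23279 - \left(2 + \frac{75}{55}\right) = -23279 - \frac{37}{11} = - \frac{256106}{11}$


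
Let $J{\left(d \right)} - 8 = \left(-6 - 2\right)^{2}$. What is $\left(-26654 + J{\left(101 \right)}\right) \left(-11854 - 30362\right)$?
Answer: $1122185712$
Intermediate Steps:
$J{\left(d \right)} = 72$ ($J{\left(d \right)} = 8 + \left(-6 - 2\right)^{2} = 8 + \left(-8\right)^{2} = 8 + 64 = 72$)
$\left(-26654 + J{\left(101 \right)}\right) \left(-11854 - 30362\right) = \left(-26654 + 72\right) \left(-11854 - 30362\right) = \left(-26582\right) \left(-42216\right) = 1122185712$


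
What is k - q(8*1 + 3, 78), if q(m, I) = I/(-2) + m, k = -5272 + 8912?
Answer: 3668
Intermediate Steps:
k = 3640
q(m, I) = m - I/2 (q(m, I) = I*(-½) + m = -I/2 + m = m - I/2)
k - q(8*1 + 3, 78) = 3640 - ((8*1 + 3) - ½*78) = 3640 - ((8 + 3) - 39) = 3640 - (11 - 39) = 3640 - 1*(-28) = 3640 + 28 = 3668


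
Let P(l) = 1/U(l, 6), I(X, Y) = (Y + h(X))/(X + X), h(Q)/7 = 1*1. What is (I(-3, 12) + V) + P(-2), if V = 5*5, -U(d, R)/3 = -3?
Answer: 395/18 ≈ 21.944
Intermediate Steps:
U(d, R) = 9 (U(d, R) = -3*(-3) = 9)
h(Q) = 7 (h(Q) = 7*(1*1) = 7*1 = 7)
I(X, Y) = (7 + Y)/(2*X) (I(X, Y) = (Y + 7)/(X + X) = (7 + Y)/((2*X)) = (7 + Y)*(1/(2*X)) = (7 + Y)/(2*X))
V = 25
P(l) = 1/9
(I(-3, 12) + V) + P(-2) = ((1/2)*(7 + 12)/(-3) + 25) + 1/9 = ((1/2)*(-1/3)*19 + 25) + 1/9 = (-19/6 + 25) + 1/9 = 131/6 + 1/9 = 395/18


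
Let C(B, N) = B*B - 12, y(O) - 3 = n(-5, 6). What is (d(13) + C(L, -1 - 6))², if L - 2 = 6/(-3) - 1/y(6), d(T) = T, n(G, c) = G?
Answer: 25/16 ≈ 1.5625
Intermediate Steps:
y(O) = -2 (y(O) = 3 - 5 = -2)
L = ½ (L = 2 + (6/(-3) - 1/(-2)) = 2 + (6*(-⅓) - 1*(-½)) = 2 + (-2 + ½) = 2 - 3/2 = ½ ≈ 0.50000)
C(B, N) = -12 + B² (C(B, N) = B² - 12 = -12 + B²)
(d(13) + C(L, -1 - 6))² = (13 + (-12 + (½)²))² = (13 + (-12 + ¼))² = (13 - 47/4)² = (5/4)² = 25/16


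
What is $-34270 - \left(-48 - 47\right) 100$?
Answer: $-24770$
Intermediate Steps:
$-34270 - \left(-48 - 47\right) 100 = -34270 - \left(-95\right) 100 = -34270 - -9500 = -34270 + 9500 = -24770$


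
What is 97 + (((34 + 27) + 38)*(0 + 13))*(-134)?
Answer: -172361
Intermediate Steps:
97 + (((34 + 27) + 38)*(0 + 13))*(-134) = 97 + ((61 + 38)*13)*(-134) = 97 + (99*13)*(-134) = 97 + 1287*(-134) = 97 - 172458 = -172361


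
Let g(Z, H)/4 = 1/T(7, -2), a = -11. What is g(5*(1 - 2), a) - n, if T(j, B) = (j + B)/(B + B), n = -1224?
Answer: 6104/5 ≈ 1220.8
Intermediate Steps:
T(j, B) = (B + j)/(2*B) (T(j, B) = (B + j)/((2*B)) = (B + j)*(1/(2*B)) = (B + j)/(2*B))
g(Z, H) = -16/5 (g(Z, H) = 4/(((½)*(-2 + 7)/(-2))) = 4/(((½)*(-½)*5)) = 4/(-5/4) = 4*(-⅘) = -16/5)
g(5*(1 - 2), a) - n = -16/5 - 1*(-1224) = -16/5 + 1224 = 6104/5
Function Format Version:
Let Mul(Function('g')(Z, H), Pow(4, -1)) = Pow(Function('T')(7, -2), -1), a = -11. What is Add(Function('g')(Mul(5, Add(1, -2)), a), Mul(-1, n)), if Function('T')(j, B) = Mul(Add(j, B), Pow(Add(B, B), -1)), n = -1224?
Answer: Rational(6104, 5) ≈ 1220.8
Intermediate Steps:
Function('T')(j, B) = Mul(Rational(1, 2), Pow(B, -1), Add(B, j)) (Function('T')(j, B) = Mul(Add(B, j), Pow(Mul(2, B), -1)) = Mul(Add(B, j), Mul(Rational(1, 2), Pow(B, -1))) = Mul(Rational(1, 2), Pow(B, -1), Add(B, j)))
Function('g')(Z, H) = Rational(-16, 5) (Function('g')(Z, H) = Mul(4, Pow(Mul(Rational(1, 2), Pow(-2, -1), Add(-2, 7)), -1)) = Mul(4, Pow(Mul(Rational(1, 2), Rational(-1, 2), 5), -1)) = Mul(4, Pow(Rational(-5, 4), -1)) = Mul(4, Rational(-4, 5)) = Rational(-16, 5))
Add(Function('g')(Mul(5, Add(1, -2)), a), Mul(-1, n)) = Add(Rational(-16, 5), Mul(-1, -1224)) = Add(Rational(-16, 5), 1224) = Rational(6104, 5)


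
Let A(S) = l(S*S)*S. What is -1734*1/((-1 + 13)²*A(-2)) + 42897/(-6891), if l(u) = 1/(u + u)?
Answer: 578039/13782 ≈ 41.942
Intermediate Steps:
l(u) = 1/(2*u)
A(S) = 1/(2*S) (A(S) = (1/(2*((S*S))))*S = (1/(2*(S²)))*S = (1/(2*S²))*S = 1/(2*S))
-1734*1/((-1 + 13)²*A(-2)) + 42897/(-6891) = -1734*(-4/(-1 + 13)²) + 42897/(-6891) = -1734/(((½)*(-½))*12²) + 42897*(-1/6891) = -1734/((-¼*144)) - 14299/2297 = -1734/(-36) - 14299/2297 = -1734*(-1/36) - 14299/2297 = 289/6 - 14299/2297 = 578039/13782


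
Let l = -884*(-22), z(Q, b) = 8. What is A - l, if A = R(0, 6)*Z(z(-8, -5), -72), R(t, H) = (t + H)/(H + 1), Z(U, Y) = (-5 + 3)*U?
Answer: -136232/7 ≈ -19462.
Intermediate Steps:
Z(U, Y) = -2*U
R(t, H) = (H + t)/(1 + H)
A = -96/7 (A = ((6 + 0)/(1 + 6))*(-2*8) = (6/7)*(-16) = -96/7 ≈ -13.714)
l = 19448
A - l = -96/7 - 1*19448 = -96/7 - 19448 = -136232/7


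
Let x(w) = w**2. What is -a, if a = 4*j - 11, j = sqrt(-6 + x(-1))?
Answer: 11 - 4*I*sqrt(5) ≈ 11.0 - 8.9443*I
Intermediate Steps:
j = I*sqrt(5) (j = sqrt(-6 + (-1)**2) = sqrt(-6 + 1) = sqrt(-5) = I*sqrt(5) ≈ 2.2361*I)
a = -11 + 4*I*sqrt(5) (a = 4*(I*sqrt(5)) - 11 = 4*I*sqrt(5) - 11 = -11 + 4*I*sqrt(5) ≈ -11.0 + 8.9443*I)
-a = -(-11 + 4*I*sqrt(5)) = 11 - 4*I*sqrt(5)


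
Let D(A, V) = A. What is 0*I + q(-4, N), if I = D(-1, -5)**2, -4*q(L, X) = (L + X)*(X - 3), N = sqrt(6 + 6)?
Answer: -6 + 7*sqrt(3)/2 ≈ 0.062178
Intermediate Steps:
N = 2*sqrt(3) (N = sqrt(12) = 2*sqrt(3) ≈ 3.4641)
q(L, X) = -(-3 + X)*(L + X)/4 (q(L, X) = -(L + X)*(X - 3)/4 = -(L + X)*(-3 + X)/4 = -(-3 + X)*(L + X)/4)
I = 1 (I = (-1)**2 = 1)
0*I + q(-4, N) = 0*1 + (-(2*sqrt(3))**2/4 + (3/4)*(-4) + 3*(2*sqrt(3))/4 - 1/4*(-4)*2*sqrt(3)) = 0 + (-1/4*12 - 3 + 3*sqrt(3)/2 + 2*sqrt(3)) = 0 + (-3 - 3 + 3*sqrt(3)/2 + 2*sqrt(3)) = 0 + (-6 + 7*sqrt(3)/2) = -6 + 7*sqrt(3)/2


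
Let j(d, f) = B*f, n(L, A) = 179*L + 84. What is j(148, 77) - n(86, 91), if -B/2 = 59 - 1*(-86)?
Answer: -37808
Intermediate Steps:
B = -290 (B = -2*(59 - 1*(-86)) = -2*(59 + 86) = -2*145 = -290)
n(L, A) = 84 + 179*L
j(d, f) = -290*f
j(148, 77) - n(86, 91) = -290*77 - (84 + 179*86) = -22330 - (84 + 15394) = -22330 - 1*15478 = -22330 - 15478 = -37808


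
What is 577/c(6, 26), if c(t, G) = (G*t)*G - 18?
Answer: 577/4038 ≈ 0.14289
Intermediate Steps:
c(t, G) = -18 + t*G² (c(t, G) = t*G² - 18 = -18 + t*G²)
577/c(6, 26) = 577/(-18 + 6*26²) = 577/(-18 + 6*676) = 577/(-18 + 4056) = 577/4038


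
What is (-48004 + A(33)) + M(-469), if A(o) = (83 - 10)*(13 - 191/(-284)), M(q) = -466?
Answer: -13482021/284 ≈ -47472.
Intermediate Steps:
A(o) = 283459/284 (A(o) = 73*(13 - 191*(-1/284)) = 73*(13 + 191/284) = 73*(3883/284) = 283459/284)
(-48004 + A(33)) + M(-469) = (-48004 + 283459/284) - 466 = -13349677/284 - 466 = -13482021/284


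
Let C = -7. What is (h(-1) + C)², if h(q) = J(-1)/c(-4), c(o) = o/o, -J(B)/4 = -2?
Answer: 1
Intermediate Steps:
J(B) = 8 (J(B) = -4*(-2) = 8)
c(o) = 1
h(q) = 8 (h(q) = 8/1 = 8*1 = 8)
(h(-1) + C)² = (8 - 7)² = 1² = 1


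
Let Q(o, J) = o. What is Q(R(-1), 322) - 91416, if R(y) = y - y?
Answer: -91416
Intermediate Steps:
R(y) = 0
Q(R(-1), 322) - 91416 = 0 - 91416 = -91416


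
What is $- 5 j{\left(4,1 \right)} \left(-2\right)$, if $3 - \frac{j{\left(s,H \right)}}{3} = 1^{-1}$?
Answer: $60$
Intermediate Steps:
$j{\left(s,H \right)} = 6$ ($j{\left(s,H \right)} = 9 - \frac{3}{1} = 9 - 3 = 6$)
$- 5 j{\left(4,1 \right)} \left(-2\right) = \left(-5\right) 6 \left(-2\right) = \left(-30\right) \left(-2\right) = 60$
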